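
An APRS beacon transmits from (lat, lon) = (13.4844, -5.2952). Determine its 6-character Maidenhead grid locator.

Add 180° to longitude and 90° to latitude: 174.7048, 103.4844.
Field: lon ⌊174.7048/20⌋ = 8 → I; lat ⌊103.4844/10⌋ = 10 → K.
Square: lon ⌊14.7048/2⌋ = 7; lat ⌊3.4844/1⌋ = 3.
Subsquare: lon ⌊0.7048/0.0833333⌋ = 8 → i; lat ⌊0.4844/0.0416667⌋ = 11 → l.

IK73il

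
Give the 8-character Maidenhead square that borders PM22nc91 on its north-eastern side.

Longitude extended square 9; +1 → 10, wraps to 0, carry into subsquare.
Longitude subsquare n = 13; +1 → 14 = o.
Latitude extended square 1; +1 → 2.

PM22oc02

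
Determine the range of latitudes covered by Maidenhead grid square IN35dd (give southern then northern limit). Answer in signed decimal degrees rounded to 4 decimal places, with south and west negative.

45.1250, 45.1667

Field I=8, N=13: +8·20° lon, +13·10° lat → SW at lon -20°, lat 40°.
Square 3, 5: +3·2° lon, +5·1° lat → SW at lon -14°, lat 45°.
Subsquare d=3, d=3: +3·0.0833333° lon, +3·0.0416667° lat → SW at lon -13.75°, lat 45.125°.
Cell spans 0.0833333° lon × 0.0416667° lat.
south 45.1250, north 45.1667.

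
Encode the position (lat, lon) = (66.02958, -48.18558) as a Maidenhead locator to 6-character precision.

GP56va

Shift to the Maidenhead origin (180°W, 90°S): lon 131.8144, lat 156.0296.
Field: lon ⌊131.8144/20⌋ = 6 → G; lat ⌊156.0296/10⌋ = 15 → P.
Square: lon ⌊11.8144/2⌋ = 5; lat ⌊6.0296/1⌋ = 6.
Subsquare: lon ⌊1.8144/0.0833333⌋ = 21 → v; lat ⌊0.0296/0.0416667⌋ = 0 → a.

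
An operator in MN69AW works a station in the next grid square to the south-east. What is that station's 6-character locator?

MN69bv

Longitude subsquare a = 0; +1 → 1 = b.
Latitude subsquare w = 22; −1 → 21 = v.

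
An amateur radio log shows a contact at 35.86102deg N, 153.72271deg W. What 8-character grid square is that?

Add 180° to longitude and 90° to latitude: 26.27729, 125.86102.
Field: 26.27729/20 → 1 → B, 125.86102/10 → 12 → M; chars BM.
Square: 6.27729/2 → 3, 5.86102/1 → 5; chars 35.
Subsquare: 0.27729/0.0833333 → 3 → d, 0.86102/0.0416667 → 20 → u; chars du.
Extended square: 0.02729/0.00833333 → 3, 0.02769/0.00416667 → 6; chars 36.

BM35du36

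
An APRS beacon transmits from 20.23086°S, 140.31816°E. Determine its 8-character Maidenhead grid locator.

QG09ds84

Add 180° to longitude and 90° to latitude: 320.31816, 69.76914.
Field: lon ⌊320.31816/20⌋ = 16 → Q; lat ⌊69.76914/10⌋ = 6 → G.
Square: lon ⌊0.31816/2⌋ = 0; lat ⌊9.76914/1⌋ = 9.
Subsquare: lon ⌊0.31816/0.0833333⌋ = 3 → d; lat ⌊0.76914/0.0416667⌋ = 18 → s.
Extended square: lon ⌊0.06816/0.00833333⌋ = 8; lat ⌊0.01914/0.00416667⌋ = 4.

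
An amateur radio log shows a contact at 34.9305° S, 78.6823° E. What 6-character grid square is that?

MF95ib

Add 180° to longitude and 90° to latitude: 258.6823, 55.0695.
Field: lon ⌊258.6823/20⌋ = 12 → M; lat ⌊55.0695/10⌋ = 5 → F.
Square: lon ⌊18.6823/2⌋ = 9; lat ⌊5.0695/1⌋ = 5.
Subsquare: lon ⌊0.6823/0.0833333⌋ = 8 → i; lat ⌊0.0695/0.0416667⌋ = 1 → b.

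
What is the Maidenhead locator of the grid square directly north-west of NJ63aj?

NJ53xk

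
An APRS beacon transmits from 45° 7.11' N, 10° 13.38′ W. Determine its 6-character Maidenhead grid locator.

Offset from 180°W / 90°S: lon 169.7770°, lat 135.1185°.
Field (20°×10°, letters A–R): 169.7770/20 → 8 → I, 135.1185/10 → 13 → N; chars IN.
Square (2°×1°, digits 0–9): 9.7770/2 → 4, 5.1185/1 → 5; chars 45.
Subsquare (5′×2.5′, letters a–x): 1.7770/0.0833333 → 21 → v, 0.1185/0.0416667 → 2 → c; chars vc.

IN45vc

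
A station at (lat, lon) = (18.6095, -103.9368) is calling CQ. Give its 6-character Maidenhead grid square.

DK88ao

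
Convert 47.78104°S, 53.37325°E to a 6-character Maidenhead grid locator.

Offset from 180°W / 90°S: lon 233.3732°, lat 42.2190°.
Field (20°×10°, letters A–R): lon ⌊233.3732/20⌋ = 11 → L; lat ⌊42.2190/10⌋ = 4 → E.
Square (2°×1°, digits 0–9): lon ⌊13.3732/2⌋ = 6; lat ⌊2.2190/1⌋ = 2.
Subsquare (5′×2.5′, letters a–x): lon ⌊1.3732/0.0833333⌋ = 16 → q; lat ⌊0.2190/0.0416667⌋ = 5 → f.

LE62qf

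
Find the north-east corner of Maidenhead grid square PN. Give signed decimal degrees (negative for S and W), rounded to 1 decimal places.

Field P=15, N=13: +15·20° lon, +13·10° lat → SW at lon 120°, lat 40°.
Cell spans 20° lon × 10° lat. NE corner is SW corner plus one full cell.
latitude 50.0, longitude 140.0.

50.0, 140.0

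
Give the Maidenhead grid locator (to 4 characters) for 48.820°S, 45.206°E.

Shift to the Maidenhead origin (180°W, 90°S): lon 225.21, lat 41.18.
Field: lon ⌊225.21/20⌋ = 11 → L; lat ⌊41.18/10⌋ = 4 → E.
Square: lon ⌊5.21/2⌋ = 2; lat ⌊1.18/1⌋ = 1.

LE21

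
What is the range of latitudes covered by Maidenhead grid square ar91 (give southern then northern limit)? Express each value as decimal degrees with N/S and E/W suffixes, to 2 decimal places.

81.00° N, 82.00° N

Field A=0, R=17: +0·20° lon, +17·10° lat → SW at lon -180°, lat 80°.
Square 9, 1: +9·2° lon, +1·1° lat → SW at lon -162°, lat 81°.
Cell spans 2° lon × 1° lat.
south 81.00° N, north 82.00° N.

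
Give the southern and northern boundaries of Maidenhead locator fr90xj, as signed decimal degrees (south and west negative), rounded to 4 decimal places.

Field F=5, R=17: +5·20° lon, +17·10° lat → SW at lon -80°, lat 80°.
Square 9, 0: +9·2° lon, +0·1° lat → SW at lon -62°, lat 80°.
Subsquare x=23, j=9: +23·0.0833333° lon, +9·0.0416667° lat → SW at lon -60.0833°, lat 80.375°.
Cell spans 0.0833333° lon × 0.0416667° lat.
south 80.3750, north 80.4167.

80.3750, 80.4167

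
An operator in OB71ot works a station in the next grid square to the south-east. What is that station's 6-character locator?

OB71ps

Longitude subsquare o = 14; +1 → 15 = p.
Latitude subsquare t = 19; −1 → 18 = s.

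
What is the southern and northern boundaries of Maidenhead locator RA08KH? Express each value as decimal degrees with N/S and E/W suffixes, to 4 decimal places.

81.7083° S, 81.6667° S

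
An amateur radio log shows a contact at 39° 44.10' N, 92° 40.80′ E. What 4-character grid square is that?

Add 180° to longitude and 90° to latitude: 272.68, 129.74.
Field: 272.68/20 → 13 → N, 129.74/10 → 12 → M; chars NM.
Square: 12.68/2 → 6, 9.74/1 → 9; chars 69.

NM69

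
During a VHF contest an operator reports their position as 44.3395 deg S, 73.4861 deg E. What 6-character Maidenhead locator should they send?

Offset from 180°W / 90°S: lon 253.4861°, lat 45.6605°.
Field: 253.4861/20 → 12 → M, 45.6605/10 → 4 → E; chars ME.
Square: 13.4861/2 → 6, 5.6605/1 → 5; chars 65.
Subsquare: 1.4861/0.0833333 → 17 → r, 0.6605/0.0416667 → 15 → p; chars rp.

ME65rp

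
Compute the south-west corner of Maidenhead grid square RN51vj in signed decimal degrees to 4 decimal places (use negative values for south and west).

41.3750, 171.7500

Field R=17, N=13: +17·20° lon, +13·10° lat → SW at lon 160°, lat 40°.
Square 5, 1: +5·2° lon, +1·1° lat → SW at lon 170°, lat 41°.
Subsquare v=21, j=9: +21·0.0833333° lon, +9·0.0416667° lat → SW at lon 171.75°, lat 41.375°.
latitude 41.3750, longitude 171.7500.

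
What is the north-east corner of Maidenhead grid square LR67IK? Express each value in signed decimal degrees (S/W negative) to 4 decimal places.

87.4583, 52.7500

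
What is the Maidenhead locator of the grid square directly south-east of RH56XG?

RH66af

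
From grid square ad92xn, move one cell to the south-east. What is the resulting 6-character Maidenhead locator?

BD02am

Longitude subsquare x = 23; +1 → 24, wraps to 0 = a, carry into square.
Longitude square 9; +1 → 10, wraps to 0, carry into field.
Longitude field A = 0; +1 → 1 = B.
Latitude subsquare n = 13; −1 → 12 = m.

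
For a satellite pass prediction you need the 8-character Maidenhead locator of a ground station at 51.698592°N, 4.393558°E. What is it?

JO21eq77

Add 180° to longitude and 90° to latitude: 184.39356, 141.69859.
Field: lon ⌊184.39356/20⌋ = 9 → J; lat ⌊141.69859/10⌋ = 14 → O.
Square: lon ⌊4.39356/2⌋ = 2; lat ⌊1.69859/1⌋ = 1.
Subsquare: lon ⌊0.39356/0.0833333⌋ = 4 → e; lat ⌊0.69859/0.0416667⌋ = 16 → q.
Extended square: lon ⌊0.06022/0.00833333⌋ = 7; lat ⌊0.03193/0.00416667⌋ = 7.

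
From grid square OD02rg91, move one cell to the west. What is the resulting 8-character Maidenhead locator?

OD02rg81

Longitude extended square 9; −1 → 8.
The latitude characters are unchanged.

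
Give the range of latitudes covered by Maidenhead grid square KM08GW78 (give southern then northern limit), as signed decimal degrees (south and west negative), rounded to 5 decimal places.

Field K=10, M=12: +10·20° lon, +12·10° lat → SW at lon 20°, lat 30°.
Square 0, 8: +0·2° lon, +8·1° lat → SW at lon 20°, lat 38°.
Subsquare g=6, w=22: +6·0.0833333° lon, +22·0.0416667° lat → SW at lon 20.5°, lat 38.9167°.
Extended square 7, 8: +7·0.00833333° lon, +8·0.00416667° lat → SW at lon 20.5583°, lat 38.95°.
Cell spans 0.00833333° lon × 0.00416667° lat.
south 38.95000, north 38.95417.

38.95000, 38.95417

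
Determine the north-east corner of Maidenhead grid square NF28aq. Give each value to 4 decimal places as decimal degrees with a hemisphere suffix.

31.2917° S, 84.0833° E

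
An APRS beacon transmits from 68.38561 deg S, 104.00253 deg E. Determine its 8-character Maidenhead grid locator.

Add 180° to longitude and 90° to latitude: 284.00253, 21.61439.
Field: 284.00253/20 → 14 → O, 21.61439/10 → 2 → C; chars OC.
Square: 4.00253/2 → 2, 1.61439/1 → 1; chars 21.
Subsquare: 0.00253/0.0833333 → 0 → a, 0.61439/0.0416667 → 14 → o; chars ao.
Extended square: 0.00253/0.00833333 → 0, 0.03106/0.00416667 → 7; chars 07.

OC21ao07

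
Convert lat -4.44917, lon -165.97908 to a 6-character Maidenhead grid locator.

Add 180° to longitude and 90° to latitude: 14.0209, 85.5508.
Field: 14.0209/20 → 0 → A, 85.5508/10 → 8 → I; chars AI.
Square: 14.0209/2 → 7, 5.5508/1 → 5; chars 75.
Subsquare: 0.0209/0.0833333 → 0 → a, 0.5508/0.0416667 → 13 → n; chars an.

AI75an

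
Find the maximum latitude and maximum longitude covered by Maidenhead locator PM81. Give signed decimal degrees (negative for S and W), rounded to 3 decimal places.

32.000, 138.000

Field P=15, M=12: +15·20° lon, +12·10° lat → SW at lon 120°, lat 30°.
Square 8, 1: +8·2° lon, +1·1° lat → SW at lon 136°, lat 31°.
Cell spans 2° lon × 1° lat. NE corner is SW corner plus one full cell.
latitude 32.000, longitude 138.000.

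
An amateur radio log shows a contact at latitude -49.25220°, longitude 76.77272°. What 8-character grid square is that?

Shift to the Maidenhead origin (180°W, 90°S): lon 256.77272, lat 40.74780.
Field: 256.77272/20 → 12 → M, 40.74780/10 → 4 → E; chars ME.
Square: 16.77272/2 → 8, 0.74780/1 → 0; chars 80.
Subsquare: 0.77272/0.0833333 → 9 → j, 0.74780/0.0416667 → 17 → r; chars jr.
Extended square: 0.02272/0.00833333 → 2, 0.03947/0.00416667 → 9; chars 29.

ME80jr29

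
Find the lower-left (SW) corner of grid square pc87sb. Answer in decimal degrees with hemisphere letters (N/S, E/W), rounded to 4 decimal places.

62.9583° S, 137.5000° E

Field P=15, C=2: +15·20° lon, +2·10° lat → SW at lon 120°, lat -70°.
Square 8, 7: +8·2° lon, +7·1° lat → SW at lon 136°, lat -63°.
Subsquare s=18, b=1: +18·0.0833333° lon, +1·0.0416667° lat → SW at lon 137.5°, lat -62.9583°.
latitude 62.9583° S, longitude 137.5000° E.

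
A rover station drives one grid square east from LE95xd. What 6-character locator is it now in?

Longitude subsquare x = 23; +1 → 24, wraps to 0 = a, carry into square.
Longitude square 9; +1 → 10, wraps to 0, carry into field.
Longitude field L = 11; +1 → 12 = M.
The latitude characters are unchanged.

ME05ad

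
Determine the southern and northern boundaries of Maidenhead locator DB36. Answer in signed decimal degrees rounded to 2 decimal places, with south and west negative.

Field D=3, B=1: +3·20° lon, +1·10° lat → SW at lon -120°, lat -80°.
Square 3, 6: +3·2° lon, +6·1° lat → SW at lon -114°, lat -74°.
Cell spans 2° lon × 1° lat.
south -74.00, north -73.00.

-74.00, -73.00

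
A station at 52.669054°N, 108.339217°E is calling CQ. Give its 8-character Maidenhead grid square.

OO42eq00

Shift to the Maidenhead origin (180°W, 90°S): lon 288.33922, lat 142.66905.
Field: 288.33922/20 → 14 → O, 142.66905/10 → 14 → O; chars OO.
Square: 8.33922/2 → 4, 2.66905/1 → 2; chars 42.
Subsquare: 0.33922/0.0833333 → 4 → e, 0.66905/0.0416667 → 16 → q; chars eq.
Extended square: 0.00588/0.00833333 → 0, 0.00239/0.00416667 → 0; chars 00.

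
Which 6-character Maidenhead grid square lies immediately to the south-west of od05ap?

ND95xo

Longitude subsquare a = 0; −1 → -1, wraps to 23 = x, carry into square.
Longitude square 0; −1 → -1, wraps to 9, carry into field.
Longitude field O = 14; −1 → 13 = N.
Latitude subsquare p = 15; −1 → 14 = o.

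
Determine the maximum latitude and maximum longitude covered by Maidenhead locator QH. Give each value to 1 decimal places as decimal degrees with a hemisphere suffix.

10.0° S, 160.0° E

Field Q=16, H=7: +16·20° lon, +7·10° lat → SW at lon 140°, lat -20°.
Cell spans 20° lon × 10° lat. NE corner is SW corner plus one full cell.
latitude 10.0° S, longitude 160.0° E.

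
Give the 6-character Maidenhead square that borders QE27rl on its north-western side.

QE27qm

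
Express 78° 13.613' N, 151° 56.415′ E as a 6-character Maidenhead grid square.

QQ58xf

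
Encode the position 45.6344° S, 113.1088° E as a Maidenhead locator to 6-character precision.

OE64ni

Offset from 180°W / 90°S: lon 293.1088°, lat 44.3656°.
Field (20°×10°, letters A–R): lon ⌊293.1088/20⌋ = 14 → O; lat ⌊44.3656/10⌋ = 4 → E.
Square (2°×1°, digits 0–9): lon ⌊13.1088/2⌋ = 6; lat ⌊4.3656/1⌋ = 4.
Subsquare (5′×2.5′, letters a–x): lon ⌊1.1088/0.0833333⌋ = 13 → n; lat ⌊0.3656/0.0416667⌋ = 8 → i.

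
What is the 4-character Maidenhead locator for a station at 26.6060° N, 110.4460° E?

Add 180° to longitude and 90° to latitude: 290.45, 116.61.
Field: lon ⌊290.45/20⌋ = 14 → O; lat ⌊116.61/10⌋ = 11 → L.
Square: lon ⌊10.45/2⌋ = 5; lat ⌊6.61/1⌋ = 6.

OL56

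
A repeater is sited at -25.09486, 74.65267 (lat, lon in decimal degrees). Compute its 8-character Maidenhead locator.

MG74hv87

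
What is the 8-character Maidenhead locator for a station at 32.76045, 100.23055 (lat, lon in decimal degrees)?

OM02cs72

Add 180° to longitude and 90° to latitude: 280.23055, 122.76045.
Field (20°×10°, letters A–R): 280.23055/20 → 14 → O, 122.76045/10 → 12 → M; chars OM.
Square (2°×1°, digits 0–9): 0.23055/2 → 0, 2.76045/1 → 2; chars 02.
Subsquare (5′×2.5′, letters a–x): 0.23055/0.0833333 → 2 → c, 0.76045/0.0416667 → 18 → s; chars cs.
Extended square (30″×15″, digits 0–9): 0.06388/0.00833333 → 7, 0.01045/0.00416667 → 2; chars 72.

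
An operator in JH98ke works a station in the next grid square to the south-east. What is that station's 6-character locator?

Longitude subsquare k = 10; +1 → 11 = l.
Latitude subsquare e = 4; −1 → 3 = d.

JH98ld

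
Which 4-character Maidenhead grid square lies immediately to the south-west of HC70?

HB69

Longitude square 7; −1 → 6.
Latitude square 0; −1 → -1, wraps to 9, carry into field.
Latitude field C = 2; −1 → 1 = B.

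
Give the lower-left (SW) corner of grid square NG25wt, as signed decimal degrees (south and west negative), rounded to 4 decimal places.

-24.2083, 85.8333

Field N=13, G=6: +13·20° lon, +6·10° lat → SW at lon 80°, lat -30°.
Square 2, 5: +2·2° lon, +5·1° lat → SW at lon 84°, lat -25°.
Subsquare w=22, t=19: +22·0.0833333° lon, +19·0.0416667° lat → SW at lon 85.8333°, lat -24.2083°.
latitude -24.2083, longitude 85.8333.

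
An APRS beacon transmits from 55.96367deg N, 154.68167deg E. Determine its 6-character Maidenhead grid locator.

QO75ix

Add 180° to longitude and 90° to latitude: 334.6817, 145.9637.
Field (20°×10°, letters A–R): 334.6817/20 → 16 → Q, 145.9637/10 → 14 → O; chars QO.
Square (2°×1°, digits 0–9): 14.6817/2 → 7, 5.9637/1 → 5; chars 75.
Subsquare (5′×2.5′, letters a–x): 0.6817/0.0833333 → 8 → i, 0.9637/0.0416667 → 23 → x; chars ix.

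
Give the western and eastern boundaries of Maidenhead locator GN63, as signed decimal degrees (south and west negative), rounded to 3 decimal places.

Field G=6, N=13: +6·20° lon, +13·10° lat → SW at lon -60°, lat 40°.
Square 6, 3: +6·2° lon, +3·1° lat → SW at lon -48°, lat 43°.
Cell spans 2° lon × 1° lat.
west -48.000, east -46.000.

-48.000, -46.000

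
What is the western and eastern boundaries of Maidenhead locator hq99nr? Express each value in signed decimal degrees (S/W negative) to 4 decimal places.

Field H=7, Q=16: +7·20° lon, +16·10° lat → SW at lon -40°, lat 70°.
Square 9, 9: +9·2° lon, +9·1° lat → SW at lon -22°, lat 79°.
Subsquare n=13, r=17: +13·0.0833333° lon, +17·0.0416667° lat → SW at lon -20.9167°, lat 79.7083°.
Cell spans 0.0833333° lon × 0.0416667° lat.
west -20.9167, east -20.8333.

-20.9167, -20.8333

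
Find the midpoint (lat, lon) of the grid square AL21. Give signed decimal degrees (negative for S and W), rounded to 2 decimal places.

21.50, -175.00

Field A=0, L=11: +0·20° lon, +11·10° lat → SW at lon -180°, lat 20°.
Square 2, 1: +2·2° lon, +1·1° lat → SW at lon -176°, lat 21°.
Cell spans 2° lon × 1° lat. Centre is SW corner plus half of each.
latitude 21.50, longitude -175.00.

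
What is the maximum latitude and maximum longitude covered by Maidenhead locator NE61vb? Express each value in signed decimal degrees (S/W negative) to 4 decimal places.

-48.9167, 93.8333

Field N=13, E=4: +13·20° lon, +4·10° lat → SW at lon 80°, lat -50°.
Square 6, 1: +6·2° lon, +1·1° lat → SW at lon 92°, lat -49°.
Subsquare v=21, b=1: +21·0.0833333° lon, +1·0.0416667° lat → SW at lon 93.75°, lat -48.9583°.
Cell spans 0.0833333° lon × 0.0416667° lat. NE corner is SW corner plus one full cell.
latitude -48.9167, longitude 93.8333.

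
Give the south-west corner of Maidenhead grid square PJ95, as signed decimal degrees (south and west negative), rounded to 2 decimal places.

Field P=15, J=9: +15·20° lon, +9·10° lat → SW at lon 120°, lat 0°.
Square 9, 5: +9·2° lon, +5·1° lat → SW at lon 138°, lat 5°.
latitude 5.00, longitude 138.00.

5.00, 138.00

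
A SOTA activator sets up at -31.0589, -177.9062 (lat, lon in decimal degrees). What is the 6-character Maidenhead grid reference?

Shift to the Maidenhead origin (180°W, 90°S): lon 2.0938, lat 58.9411.
Field: 2.0938/20 → 0 → A, 58.9411/10 → 5 → F; chars AF.
Square: 2.0938/2 → 1, 8.9411/1 → 8; chars 18.
Subsquare: 0.0938/0.0833333 → 1 → b, 0.9411/0.0416667 → 22 → w; chars bw.

AF18bw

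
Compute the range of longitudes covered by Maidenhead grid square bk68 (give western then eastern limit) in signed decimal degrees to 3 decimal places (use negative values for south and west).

Field B=1, K=10: +1·20° lon, +10·10° lat → SW at lon -160°, lat 10°.
Square 6, 8: +6·2° lon, +8·1° lat → SW at lon -148°, lat 18°.
Cell spans 2° lon × 1° lat.
west -148.000, east -146.000.

-148.000, -146.000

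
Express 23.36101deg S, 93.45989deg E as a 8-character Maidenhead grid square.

Shift to the Maidenhead origin (180°W, 90°S): lon 273.45989, lat 66.63899.
Field: lon ⌊273.45989/20⌋ = 13 → N; lat ⌊66.63899/10⌋ = 6 → G.
Square: lon ⌊13.45989/2⌋ = 6; lat ⌊6.63899/1⌋ = 6.
Subsquare: lon ⌊1.45989/0.0833333⌋ = 17 → r; lat ⌊0.63899/0.0416667⌋ = 15 → p.
Extended square: lon ⌊0.04322/0.00833333⌋ = 5; lat ⌊0.01399/0.00416667⌋ = 3.

NG66rp53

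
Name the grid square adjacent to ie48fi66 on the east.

IE48fi76

Longitude extended square 6; +1 → 7.
The latitude characters are unchanged.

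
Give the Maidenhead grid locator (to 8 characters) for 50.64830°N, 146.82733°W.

BO60op05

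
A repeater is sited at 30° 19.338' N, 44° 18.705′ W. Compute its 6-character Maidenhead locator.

Shift to the Maidenhead origin (180°W, 90°S): lon 135.6882, lat 120.3223.
Field: lon ⌊135.6882/20⌋ = 6 → G; lat ⌊120.3223/10⌋ = 12 → M.
Square: lon ⌊15.6882/2⌋ = 7; lat ⌊0.3223/1⌋ = 0.
Subsquare: lon ⌊1.6882/0.0833333⌋ = 20 → u; lat ⌊0.3223/0.0416667⌋ = 7 → h.

GM70uh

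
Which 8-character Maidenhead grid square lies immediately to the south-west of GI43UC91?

Longitude extended square 9; −1 → 8.
Latitude extended square 1; −1 → 0.

GI43uc80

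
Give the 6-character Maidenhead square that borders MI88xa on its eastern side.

Longitude subsquare x = 23; +1 → 24, wraps to 0 = a, carry into square.
Longitude square 8; +1 → 9.
The latitude characters are unchanged.

MI98aa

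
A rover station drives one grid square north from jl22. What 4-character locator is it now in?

JL23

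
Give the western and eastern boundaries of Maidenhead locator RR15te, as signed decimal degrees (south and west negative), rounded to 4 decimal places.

163.5833, 163.6667

Field R=17, R=17: +17·20° lon, +17·10° lat → SW at lon 160°, lat 80°.
Square 1, 5: +1·2° lon, +5·1° lat → SW at lon 162°, lat 85°.
Subsquare t=19, e=4: +19·0.0833333° lon, +4·0.0416667° lat → SW at lon 163.583°, lat 85.1667°.
Cell spans 0.0833333° lon × 0.0416667° lat.
west 163.5833, east 163.6667.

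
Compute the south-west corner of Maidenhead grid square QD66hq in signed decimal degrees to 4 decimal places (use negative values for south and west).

-53.3333, 152.5833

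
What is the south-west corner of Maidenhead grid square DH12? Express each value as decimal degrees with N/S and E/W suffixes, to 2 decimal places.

Field D=3, H=7: +3·20° lon, +7·10° lat → SW at lon -120°, lat -20°.
Square 1, 2: +1·2° lon, +2·1° lat → SW at lon -118°, lat -18°.
latitude 18.00° S, longitude 118.00° W.

18.00° S, 118.00° W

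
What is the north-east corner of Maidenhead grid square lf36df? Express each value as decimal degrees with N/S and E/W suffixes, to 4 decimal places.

33.7500° S, 46.3333° E

Field L=11, F=5: +11·20° lon, +5·10° lat → SW at lon 40°, lat -40°.
Square 3, 6: +3·2° lon, +6·1° lat → SW at lon 46°, lat -34°.
Subsquare d=3, f=5: +3·0.0833333° lon, +5·0.0416667° lat → SW at lon 46.25°, lat -33.7917°.
Cell spans 0.0833333° lon × 0.0416667° lat. NE corner is SW corner plus one full cell.
latitude 33.7500° S, longitude 46.3333° E.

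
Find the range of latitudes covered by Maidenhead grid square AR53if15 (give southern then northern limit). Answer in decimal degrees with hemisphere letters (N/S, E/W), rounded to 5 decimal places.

83.22917° N, 83.23333° N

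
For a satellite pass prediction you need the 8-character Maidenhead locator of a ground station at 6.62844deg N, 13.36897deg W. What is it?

IJ36hp50

Shift to the Maidenhead origin (180°W, 90°S): lon 166.63103, lat 96.62844.
Field: 166.63103/20 → 8 → I, 96.62844/10 → 9 → J; chars IJ.
Square: 6.63103/2 → 3, 6.62844/1 → 6; chars 36.
Subsquare: 0.63103/0.0833333 → 7 → h, 0.62844/0.0416667 → 15 → p; chars hp.
Extended square: 0.04770/0.00833333 → 5, 0.00344/0.00416667 → 0; chars 50.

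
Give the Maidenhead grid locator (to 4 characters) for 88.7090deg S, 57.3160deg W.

Add 180° to longitude and 90° to latitude: 122.68, 1.29.
Field: lon ⌊122.68/20⌋ = 6 → G; lat ⌊1.29/10⌋ = 0 → A.
Square: lon ⌊2.68/2⌋ = 1; lat ⌊1.29/1⌋ = 1.

GA11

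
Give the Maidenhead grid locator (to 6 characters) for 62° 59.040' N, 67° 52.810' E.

MP32wx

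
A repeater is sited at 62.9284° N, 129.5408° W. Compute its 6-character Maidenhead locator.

CP52fw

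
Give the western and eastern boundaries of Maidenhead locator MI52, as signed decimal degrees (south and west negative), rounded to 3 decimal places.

Field M=12, I=8: +12·20° lon, +8·10° lat → SW at lon 60°, lat -10°.
Square 5, 2: +5·2° lon, +2·1° lat → SW at lon 70°, lat -8°.
Cell spans 2° lon × 1° lat.
west 70.000, east 72.000.

70.000, 72.000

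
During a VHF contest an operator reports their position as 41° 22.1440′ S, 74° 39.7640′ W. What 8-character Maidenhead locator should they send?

FE28qp01

Shift to the Maidenhead origin (180°W, 90°S): lon 105.33727, lat 48.63093.
Field (20°×10°, letters A–R): lon ⌊105.33727/20⌋ = 5 → F; lat ⌊48.63093/10⌋ = 4 → E.
Square (2°×1°, digits 0–9): lon ⌊5.33727/2⌋ = 2; lat ⌊8.63093/1⌋ = 8.
Subsquare (5′×2.5′, letters a–x): lon ⌊1.33727/0.0833333⌋ = 16 → q; lat ⌊0.63093/0.0416667⌋ = 15 → p.
Extended square (30″×15″, digits 0–9): lon ⌊0.00393/0.00833333⌋ = 0; lat ⌊0.00593/0.00416667⌋ = 1.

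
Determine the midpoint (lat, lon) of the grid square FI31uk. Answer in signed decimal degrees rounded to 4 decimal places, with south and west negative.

Field F=5, I=8: +5·20° lon, +8·10° lat → SW at lon -80°, lat -10°.
Square 3, 1: +3·2° lon, +1·1° lat → SW at lon -74°, lat -9°.
Subsquare u=20, k=10: +20·0.0833333° lon, +10·0.0416667° lat → SW at lon -72.3333°, lat -8.58333°.
Cell spans 0.0833333° lon × 0.0416667° lat. Centre is SW corner plus half of each.
latitude -8.5625, longitude -72.2917.

-8.5625, -72.2917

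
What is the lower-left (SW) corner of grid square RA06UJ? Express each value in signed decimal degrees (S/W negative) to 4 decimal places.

-83.6250, 161.6667

Field R=17, A=0: +17·20° lon, +0·10° lat → SW at lon 160°, lat -90°.
Square 0, 6: +0·2° lon, +6·1° lat → SW at lon 160°, lat -84°.
Subsquare u=20, j=9: +20·0.0833333° lon, +9·0.0416667° lat → SW at lon 161.667°, lat -83.625°.
latitude -83.6250, longitude 161.6667.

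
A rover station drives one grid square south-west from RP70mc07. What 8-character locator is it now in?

RP70lc96

Longitude extended square 0; −1 → -1, wraps to 9, carry into subsquare.
Longitude subsquare m = 12; −1 → 11 = l.
Latitude extended square 7; −1 → 6.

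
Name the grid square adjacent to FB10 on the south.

Latitude square 0; −1 → -1, wraps to 9, carry into field.
Latitude field B = 1; −1 → 0 = A.
The longitude characters are unchanged.

FA19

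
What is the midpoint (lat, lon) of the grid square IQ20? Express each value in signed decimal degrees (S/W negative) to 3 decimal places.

70.500, -15.000

Field I=8, Q=16: +8·20° lon, +16·10° lat → SW at lon -20°, lat 70°.
Square 2, 0: +2·2° lon, +0·1° lat → SW at lon -16°, lat 70°.
Cell spans 2° lon × 1° lat. Centre is SW corner plus half of each.
latitude 70.500, longitude -15.000.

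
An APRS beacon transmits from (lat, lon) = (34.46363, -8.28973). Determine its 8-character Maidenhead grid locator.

Shift to the Maidenhead origin (180°W, 90°S): lon 171.71027, lat 124.46363.
Field (20°×10°, letters A–R): lon ⌊171.71027/20⌋ = 8 → I; lat ⌊124.46363/10⌋ = 12 → M.
Square (2°×1°, digits 0–9): lon ⌊11.71027/2⌋ = 5; lat ⌊4.46363/1⌋ = 4.
Subsquare (5′×2.5′, letters a–x): lon ⌊1.71027/0.0833333⌋ = 20 → u; lat ⌊0.46363/0.0416667⌋ = 11 → l.
Extended square (30″×15″, digits 0–9): lon ⌊0.04360/0.00833333⌋ = 5; lat ⌊0.00530/0.00416667⌋ = 1.

IM54ul51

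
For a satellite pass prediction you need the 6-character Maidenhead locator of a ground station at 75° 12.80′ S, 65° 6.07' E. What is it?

Shift to the Maidenhead origin (180°W, 90°S): lon 245.1012, lat 14.7867.
Field (20°×10°, letters A–R): 245.1012/20 → 12 → M, 14.7867/10 → 1 → B; chars MB.
Square (2°×1°, digits 0–9): 5.1012/2 → 2, 4.7867/1 → 4; chars 24.
Subsquare (5′×2.5′, letters a–x): 1.1012/0.0833333 → 13 → n, 0.7867/0.0416667 → 18 → s; chars ns.

MB24ns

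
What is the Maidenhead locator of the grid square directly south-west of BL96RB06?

Longitude extended square 0; −1 → -1, wraps to 9, carry into subsquare.
Longitude subsquare r = 17; −1 → 16 = q.
Latitude extended square 6; −1 → 5.

BL96qb95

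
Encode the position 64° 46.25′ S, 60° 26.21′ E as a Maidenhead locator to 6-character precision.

MC05ff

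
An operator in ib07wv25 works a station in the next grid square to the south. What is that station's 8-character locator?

IB07wv24

Latitude extended square 5; −1 → 4.
The longitude characters are unchanged.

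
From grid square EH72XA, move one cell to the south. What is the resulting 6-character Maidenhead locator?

Latitude subsquare a = 0; −1 → -1, wraps to 23 = x, carry into square.
Latitude square 2; −1 → 1.
The longitude characters are unchanged.

EH71xx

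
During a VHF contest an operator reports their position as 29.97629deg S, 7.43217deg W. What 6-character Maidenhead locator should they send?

Shift to the Maidenhead origin (180°W, 90°S): lon 172.5678, lat 60.0237.
Field: 172.5678/20 → 8 → I, 60.0237/10 → 6 → G; chars IG.
Square: 12.5678/2 → 6, 0.0237/1 → 0; chars 60.
Subsquare: 0.5678/0.0833333 → 6 → g, 0.0237/0.0416667 → 0 → a; chars ga.

IG60ga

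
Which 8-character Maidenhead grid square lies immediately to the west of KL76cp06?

Longitude extended square 0; −1 → -1, wraps to 9, carry into subsquare.
Longitude subsquare c = 2; −1 → 1 = b.
The latitude characters are unchanged.

KL76bp96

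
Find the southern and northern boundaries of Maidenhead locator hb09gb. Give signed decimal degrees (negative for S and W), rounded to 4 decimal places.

-70.9583, -70.9167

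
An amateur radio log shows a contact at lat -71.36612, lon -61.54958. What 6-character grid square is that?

FB98fp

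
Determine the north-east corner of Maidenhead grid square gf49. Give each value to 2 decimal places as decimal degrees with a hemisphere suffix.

30.00° S, 50.00° W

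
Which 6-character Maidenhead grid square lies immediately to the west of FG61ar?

Longitude subsquare a = 0; −1 → -1, wraps to 23 = x, carry into square.
Longitude square 6; −1 → 5.
The latitude characters are unchanged.

FG51xr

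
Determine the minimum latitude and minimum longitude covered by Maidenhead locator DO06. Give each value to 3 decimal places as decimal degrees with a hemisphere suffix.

56.000° N, 120.000° W

Field D=3, O=14: +3·20° lon, +14·10° lat → SW at lon -120°, lat 50°.
Square 0, 6: +0·2° lon, +6·1° lat → SW at lon -120°, lat 56°.
latitude 56.000° N, longitude 120.000° W.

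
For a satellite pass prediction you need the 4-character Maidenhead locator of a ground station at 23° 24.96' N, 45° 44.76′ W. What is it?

Shift to the Maidenhead origin (180°W, 90°S): lon 134.25, lat 113.42.
Field (20°×10°, letters A–R): 134.25/20 → 6 → G, 113.42/10 → 11 → L; chars GL.
Square (2°×1°, digits 0–9): 14.25/2 → 7, 3.42/1 → 3; chars 73.

GL73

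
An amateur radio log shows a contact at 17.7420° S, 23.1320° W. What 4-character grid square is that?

HH82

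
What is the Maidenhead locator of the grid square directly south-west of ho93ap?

Longitude subsquare a = 0; −1 → -1, wraps to 23 = x, carry into square.
Longitude square 9; −1 → 8.
Latitude subsquare p = 15; −1 → 14 = o.

HO83xo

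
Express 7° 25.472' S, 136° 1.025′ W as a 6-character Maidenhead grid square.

Add 180° to longitude and 90° to latitude: 43.9829, 82.5755.
Field (20°×10°, letters A–R): lon ⌊43.9829/20⌋ = 2 → C; lat ⌊82.5755/10⌋ = 8 → I.
Square (2°×1°, digits 0–9): lon ⌊3.9829/2⌋ = 1; lat ⌊2.5755/1⌋ = 2.
Subsquare (5′×2.5′, letters a–x): lon ⌊1.9829/0.0833333⌋ = 23 → x; lat ⌊0.5755/0.0416667⌋ = 13 → n.

CI12xn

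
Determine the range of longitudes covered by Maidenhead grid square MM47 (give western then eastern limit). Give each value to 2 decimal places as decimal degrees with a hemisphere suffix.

Field M=12, M=12: +12·20° lon, +12·10° lat → SW at lon 60°, lat 30°.
Square 4, 7: +4·2° lon, +7·1° lat → SW at lon 68°, lat 37°.
Cell spans 2° lon × 1° lat.
west 68.00° E, east 70.00° E.

68.00° E, 70.00° E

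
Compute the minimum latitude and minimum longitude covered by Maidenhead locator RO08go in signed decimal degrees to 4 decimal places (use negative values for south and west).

58.5833, 160.5000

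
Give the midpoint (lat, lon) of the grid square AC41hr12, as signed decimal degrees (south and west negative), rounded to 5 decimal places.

-68.28125, -171.40417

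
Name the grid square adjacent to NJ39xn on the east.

Longitude subsquare x = 23; +1 → 24, wraps to 0 = a, carry into square.
Longitude square 3; +1 → 4.
The latitude characters are unchanged.

NJ49an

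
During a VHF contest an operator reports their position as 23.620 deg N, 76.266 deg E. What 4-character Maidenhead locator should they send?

Offset from 180°W / 90°S: lon 256.27°, lat 113.62°.
Field: lon ⌊256.27/20⌋ = 12 → M; lat ⌊113.62/10⌋ = 11 → L.
Square: lon ⌊16.27/2⌋ = 8; lat ⌊3.62/1⌋ = 3.

ML83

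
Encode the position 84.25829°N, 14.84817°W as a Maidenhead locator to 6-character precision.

IR24ng

Offset from 180°W / 90°S: lon 165.1518°, lat 174.2583°.
Field: 165.1518/20 → 8 → I, 174.2583/10 → 17 → R; chars IR.
Square: 5.1518/2 → 2, 4.2583/1 → 4; chars 24.
Subsquare: 1.1518/0.0833333 → 13 → n, 0.2583/0.0416667 → 6 → g; chars ng.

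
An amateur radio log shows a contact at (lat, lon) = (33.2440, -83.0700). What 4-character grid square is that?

Add 180° to longitude and 90° to latitude: 96.93, 123.24.
Field (20°×10°, letters A–R): 96.93/20 → 4 → E, 123.24/10 → 12 → M; chars EM.
Square (2°×1°, digits 0–9): 16.93/2 → 8, 3.24/1 → 3; chars 83.

EM83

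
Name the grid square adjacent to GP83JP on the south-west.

Longitude subsquare j = 9; −1 → 8 = i.
Latitude subsquare p = 15; −1 → 14 = o.

GP83io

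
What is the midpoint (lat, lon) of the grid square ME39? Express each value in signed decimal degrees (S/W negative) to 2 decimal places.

-40.50, 67.00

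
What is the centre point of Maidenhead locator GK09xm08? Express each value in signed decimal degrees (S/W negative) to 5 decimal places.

19.53542, -58.07917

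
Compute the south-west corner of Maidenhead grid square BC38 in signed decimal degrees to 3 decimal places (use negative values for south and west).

-62.000, -154.000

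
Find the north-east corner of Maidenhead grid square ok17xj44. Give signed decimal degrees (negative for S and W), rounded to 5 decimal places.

17.39583, 103.95833

Field O=14, K=10: +14·20° lon, +10·10° lat → SW at lon 100°, lat 10°.
Square 1, 7: +1·2° lon, +7·1° lat → SW at lon 102°, lat 17°.
Subsquare x=23, j=9: +23·0.0833333° lon, +9·0.0416667° lat → SW at lon 103.917°, lat 17.375°.
Extended square 4, 4: +4·0.00833333° lon, +4·0.00416667° lat → SW at lon 103.95°, lat 17.3917°.
Cell spans 0.00833333° lon × 0.00416667° lat. NE corner is SW corner plus one full cell.
latitude 17.39583, longitude 103.95833.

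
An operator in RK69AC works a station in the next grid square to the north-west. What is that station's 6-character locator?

Longitude subsquare a = 0; −1 → -1, wraps to 23 = x, carry into square.
Longitude square 6; −1 → 5.
Latitude subsquare c = 2; +1 → 3 = d.

RK59xd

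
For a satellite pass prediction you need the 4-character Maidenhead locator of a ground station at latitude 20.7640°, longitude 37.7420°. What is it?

Add 180° to longitude and 90° to latitude: 217.74, 110.76.
Field: 217.74/20 → 10 → K, 110.76/10 → 11 → L; chars KL.
Square: 17.74/2 → 8, 0.76/1 → 0; chars 80.

KL80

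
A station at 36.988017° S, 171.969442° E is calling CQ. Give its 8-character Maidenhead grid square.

RF53xa62

Offset from 180°W / 90°S: lon 351.96944°, lat 53.01198°.
Field: 351.96944/20 → 17 → R, 53.01198/10 → 5 → F; chars RF.
Square: 11.96944/2 → 5, 3.01198/1 → 3; chars 53.
Subsquare: 1.96944/0.0833333 → 23 → x, 0.01198/0.0416667 → 0 → a; chars xa.
Extended square: 0.05278/0.00833333 → 6, 0.01198/0.00416667 → 2; chars 62.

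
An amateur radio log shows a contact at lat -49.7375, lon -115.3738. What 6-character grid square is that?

Offset from 180°W / 90°S: lon 64.6262°, lat 40.2625°.
Field (20°×10°, letters A–R): lon ⌊64.6262/20⌋ = 3 → D; lat ⌊40.2625/10⌋ = 4 → E.
Square (2°×1°, digits 0–9): lon ⌊4.6262/2⌋ = 2; lat ⌊0.2625/1⌋ = 0.
Subsquare (5′×2.5′, letters a–x): lon ⌊0.6262/0.0833333⌋ = 7 → h; lat ⌊0.2625/0.0416667⌋ = 6 → g.

DE20hg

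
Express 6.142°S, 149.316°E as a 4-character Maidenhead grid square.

QI43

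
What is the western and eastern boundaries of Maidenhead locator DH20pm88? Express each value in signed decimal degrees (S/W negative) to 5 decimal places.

Field D=3, H=7: +3·20° lon, +7·10° lat → SW at lon -120°, lat -20°.
Square 2, 0: +2·2° lon, +0·1° lat → SW at lon -116°, lat -20°.
Subsquare p=15, m=12: +15·0.0833333° lon, +12·0.0416667° lat → SW at lon -114.75°, lat -19.5°.
Extended square 8, 8: +8·0.00833333° lon, +8·0.00416667° lat → SW at lon -114.683°, lat -19.4667°.
Cell spans 0.00833333° lon × 0.00416667° lat.
west -114.68333, east -114.67500.

-114.68333, -114.67500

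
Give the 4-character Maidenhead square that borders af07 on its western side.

RF97

Longitude square 0; −1 → -1, wraps to 9, carry into field.
Longitude field A = 0; −1 → -1, wraps to 17 = R, wrapping around the antimeridian.
The latitude characters are unchanged.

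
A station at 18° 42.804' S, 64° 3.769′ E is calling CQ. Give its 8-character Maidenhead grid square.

MH21ag78

Add 180° to longitude and 90° to latitude: 244.06282, 71.28660.
Field: lon ⌊244.06282/20⌋ = 12 → M; lat ⌊71.28660/10⌋ = 7 → H.
Square: lon ⌊4.06282/2⌋ = 2; lat ⌊1.28660/1⌋ = 1.
Subsquare: lon ⌊0.06282/0.0833333⌋ = 0 → a; lat ⌊0.28660/0.0416667⌋ = 6 → g.
Extended square: lon ⌊0.06282/0.00833333⌋ = 7; lat ⌊0.03660/0.00416667⌋ = 8.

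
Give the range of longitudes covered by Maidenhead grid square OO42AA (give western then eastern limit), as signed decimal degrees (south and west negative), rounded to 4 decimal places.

108.0000, 108.0833

Field O=14, O=14: +14·20° lon, +14·10° lat → SW at lon 100°, lat 50°.
Square 4, 2: +4·2° lon, +2·1° lat → SW at lon 108°, lat 52°.
Subsquare a=0, a=0: +0·0.0833333° lon, +0·0.0416667° lat → SW at lon 108°, lat 52°.
Cell spans 0.0833333° lon × 0.0416667° lat.
west 108.0000, east 108.0833.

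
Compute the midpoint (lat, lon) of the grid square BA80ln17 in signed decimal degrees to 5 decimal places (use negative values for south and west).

-89.42708, -143.07083

Field B=1, A=0: +1·20° lon, +0·10° lat → SW at lon -160°, lat -90°.
Square 8, 0: +8·2° lon, +0·1° lat → SW at lon -144°, lat -90°.
Subsquare l=11, n=13: +11·0.0833333° lon, +13·0.0416667° lat → SW at lon -143.083°, lat -89.4583°.
Extended square 1, 7: +1·0.00833333° lon, +7·0.00416667° lat → SW at lon -143.075°, lat -89.4292°.
Cell spans 0.00833333° lon × 0.00416667° lat. Centre is SW corner plus half of each.
latitude -89.42708, longitude -143.07083.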